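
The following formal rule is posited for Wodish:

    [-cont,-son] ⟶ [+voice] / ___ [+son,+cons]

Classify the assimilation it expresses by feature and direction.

regressive voicing assimilation

The target ([-cont,-son], stops) acquires [+voice] next to a sonorant consonant ([+son,+cons]) — it takes on the voicing of its neighbour, so the feature that spreads is voicing.
Since the environment is written after the underscore, the trigger follows the target; the direction is regressive.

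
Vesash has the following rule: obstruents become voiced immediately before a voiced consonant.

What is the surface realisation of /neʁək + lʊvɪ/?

[neʁəglʊvɪ]

The rule targets /k/ (voiceless velar stop), which sits before the trigger /l/ (voiced).
The voiced velar stop is [g], so /k/ → [g].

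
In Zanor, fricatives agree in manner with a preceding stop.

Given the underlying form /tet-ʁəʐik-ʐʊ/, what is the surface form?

[tetɢəʐikɖʊ]

/ʁ/ is a voiced uvular fricative. The preceding trigger /t/ is a stop, so /ʁ/ must become a stop as well.
The voiced uvular stop is [ɢ], so /ʁ/ → [ɢ].
The same rule applies at the second boundary: /ʐ/ → [ɖ] next to /k/.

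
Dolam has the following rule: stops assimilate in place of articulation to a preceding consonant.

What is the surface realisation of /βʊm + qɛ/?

/q/ is a voiceless uvular stop. The preceding trigger /m/ is bilabial, so /q/ must become bilabial as well.
A voiceless bilabial stop is [p], so the surface segment is [p].

[βʊmpɛ]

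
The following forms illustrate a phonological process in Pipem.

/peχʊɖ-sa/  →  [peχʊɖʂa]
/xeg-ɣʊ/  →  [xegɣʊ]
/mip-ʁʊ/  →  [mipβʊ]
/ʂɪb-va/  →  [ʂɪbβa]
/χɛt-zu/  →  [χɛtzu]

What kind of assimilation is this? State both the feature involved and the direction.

progressive place assimilation

The segment that alternates is /s/, which surfaces as [ʂ] when adjacent to /ɖ/.
The change alveolar → retroflex matches the place of the preceding /ɖ/, identifying this as place assimilation.
Manner and voice are unchanged, so the assimilation is partial, not total.
The other alternating forms pattern the same way: /ʁ/ → [β] after /p/ (uvular → bilabial, matching bilabial); /v/ → [β] after /b/ (labiodental → bilabial, matching bilabial) — only place changes, and always toward the preceding segment.
No alternation appears in [xegɣʊ], [χɛtzu]: there the adjacent consonants already agree in place (/ɣ/ and /g/ are both velar; /z/ and /t/ are both alveolar), so these forms are consistent with the same rule.
The trigger is the preceding segment, so the direction is progressive (perseverative).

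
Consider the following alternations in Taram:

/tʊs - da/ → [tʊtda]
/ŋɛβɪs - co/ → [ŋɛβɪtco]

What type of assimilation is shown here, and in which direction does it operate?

Underlying /s/ is realised as [t] next to /d/; /d/ itself does not change.
/s/ is a fricative while /d/ is a stop; the output [t] is a stop, matching the trigger — so the feature that spreads is manner.
Place and voice are unchanged, so the assimilation is partial, not total.
The other alternating form patterns the same way: /s/ → [t] before /c/ (fricative → stop, matching a stop) — only manner changes, and always toward the following segment.
Since the segment that changes precedes the conditioning segment, the assimilation is regressive.

regressive manner assimilation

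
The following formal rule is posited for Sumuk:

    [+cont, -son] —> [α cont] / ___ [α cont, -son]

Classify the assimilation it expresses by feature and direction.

The rule copies [cont] (continuancy) from the environment onto the target fricatives; since [±cont] encodes the stop/fricative manner contrast, the assimilating dimension is manner.
The conditioning segment sits to the right of the focus bar, meaning the trigger follows the segment that changes — regressive assimilation.

regressive manner assimilation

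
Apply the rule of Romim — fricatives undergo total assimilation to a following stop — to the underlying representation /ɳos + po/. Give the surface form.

/s/ is the segment targeted by the rule; it sits immediately before /p/, so it assimilates completely and surfaces as [p].

[ɳoppo]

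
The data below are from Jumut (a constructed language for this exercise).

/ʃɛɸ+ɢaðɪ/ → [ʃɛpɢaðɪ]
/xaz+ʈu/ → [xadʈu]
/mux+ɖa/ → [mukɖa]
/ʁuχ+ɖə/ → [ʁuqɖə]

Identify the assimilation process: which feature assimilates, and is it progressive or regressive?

regressive manner assimilation

The segment that alternates is /ɸ/, which surfaces as [p] when adjacent to /ɢ/.
The change fricative → stop matches the manner of the following /ɢ/, identifying this as manner assimilation.
Place and voice are unchanged, so the assimilation is partial, not total.
Checking the remaining alternations: /z/ → [d] before /ʈ/ (fricative → stop, matching a stop); /x/ → [k] before /ɖ/ (fricative → stop, matching a stop); /χ/ → [q] before /ɖ/ (fricative → stop, matching a stop) — only manner changes, and always toward the following segment.
Since the segment that changes precedes the conditioning segment, the assimilation is regressive.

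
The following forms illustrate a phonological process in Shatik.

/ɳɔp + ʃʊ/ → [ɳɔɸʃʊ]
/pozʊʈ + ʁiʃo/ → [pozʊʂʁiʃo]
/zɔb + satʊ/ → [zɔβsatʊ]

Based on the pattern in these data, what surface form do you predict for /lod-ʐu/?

[lozʐu]

The data show regressive manner assimilation: /p/ → [ɸ] before /ʃ/; /ʈ/ → [ʂ] before /ʁ/; /b/ → [β] before /s/. In each pair only manner changes, matching the following consonant, while place and voice stay constant.
The rule targets /d/ (voiced alveolar stop), which sits before the trigger /ʐ/ (fricative).
The voiced alveolar fricative is [z], so /d/ → [z].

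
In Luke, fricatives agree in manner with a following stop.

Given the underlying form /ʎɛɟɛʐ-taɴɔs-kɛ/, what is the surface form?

[ʎɛɟɛɖtaɴɔtkɛ]

/ʐ/ is a voiced retroflex fricative. The following trigger /t/ is a stop, so /ʐ/ must become a stop as well.
Changing only its manner to stop gives [ɖ] — the voiced retroflex stop.
The same rule applies at the second boundary: /s/ → [t] next to /k/.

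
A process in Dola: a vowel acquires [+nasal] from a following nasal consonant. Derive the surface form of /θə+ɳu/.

The vowel /ə/ is adjacent to the following nasal /ɳ/, so it acquires [+nasal] and surfaces as [ə̃].

[θə̃ɳu]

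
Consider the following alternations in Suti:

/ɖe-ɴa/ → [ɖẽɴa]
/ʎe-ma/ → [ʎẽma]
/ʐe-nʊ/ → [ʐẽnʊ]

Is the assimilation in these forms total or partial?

partial assimilation

The vowel /e/ surfaces as nasalised [ẽ] next to the following nasal /ɴ/ — it has acquired the [+nasal] feature of its neighbour.
The other forms show the same pattern: /e/ → [ẽ] before /m/; /e/ → [ẽ] before /n/ — each time a vowel is nasalised next to a following nasal.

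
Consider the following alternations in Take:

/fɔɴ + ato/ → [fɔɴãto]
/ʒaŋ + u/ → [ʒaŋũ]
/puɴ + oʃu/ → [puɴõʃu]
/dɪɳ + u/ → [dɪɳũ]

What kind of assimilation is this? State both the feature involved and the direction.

The vowel /a/ surfaces as nasalised [ã] next to the preceding nasal /ɴ/ — it has acquired the [+nasal] feature of its neighbour.
Likewise in the remaining data: /u/ → [ũ] after /ŋ/; /o/ → [õ] after /ɴ/; /u/ → [ũ] after /ɳ/ — each time a vowel is nasalised next to a preceding nasal.
Because the conditioning nasal is to the left of the vowel that changes, the process is progressive (perseverative).

progressive nasality assimilation (vowel nasalisation)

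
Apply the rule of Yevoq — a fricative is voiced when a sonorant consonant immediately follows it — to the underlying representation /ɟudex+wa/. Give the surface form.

[ɟudeɣwa]

/x/ is a voiceless velar fricative. The following trigger /w/ is voiced, so /x/ must become voiced as well.
Changing only its voicing to voiced gives [ɣ] — the voiced velar fricative.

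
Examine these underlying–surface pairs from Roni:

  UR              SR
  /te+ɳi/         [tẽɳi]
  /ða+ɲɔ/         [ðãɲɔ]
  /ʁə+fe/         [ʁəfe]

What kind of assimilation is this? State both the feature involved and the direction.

regressive nasality assimilation (vowel nasalisation)

The vowel /e/ surfaces as nasalised [ẽ] next to the following nasal /ɳ/ — it has acquired the [+nasal] feature of its neighbour.
Likewise in the remaining data: /a/ → [ã] before /ɲ/ — each time a vowel is nasalised next to a following nasal.
No change occurs in [ʁəfe] because the vowel at the boundary is adjacent to an oral consonant, not a nasal (/ə/ next to /f/).
Because the conditioning nasal is to the right of the vowel that changes, the process is regressive (anticipatory).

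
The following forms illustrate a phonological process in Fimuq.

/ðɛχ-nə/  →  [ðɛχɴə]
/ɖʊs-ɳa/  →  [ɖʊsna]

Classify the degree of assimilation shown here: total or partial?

partial assimilation

Underlying /n/ is realised as [ɴ] next to /χ/; /χ/ itself does not change.
/n/ is alveolar while /χ/ is uvular; the output [ɴ] is uvular, matching the trigger — so the feature that spreads is place.
Manner and voice are unchanged, so the assimilation is partial, not total.
The same holds elsewhere in the data: /ɳ/ → [n] after /s/ (retroflex → alveolar, matching alveolar) — only place changes, and always toward the preceding segment.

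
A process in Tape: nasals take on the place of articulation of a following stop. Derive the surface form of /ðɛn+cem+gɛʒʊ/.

[ðɛɲceŋgɛʒʊ]

/n/ is a voiced alveolar nasal. The following trigger /c/ is palatal, so /n/ must become palatal as well.
Changing only its place to palatal gives [ɲ] — the voiced palatal nasal.
At the second juncture, /m/ likewise becomes [ŋ] adjacent to /g/.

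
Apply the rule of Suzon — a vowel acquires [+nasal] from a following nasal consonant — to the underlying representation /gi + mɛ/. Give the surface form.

The vowel /i/ is adjacent to the following nasal /m/, so it acquires [+nasal] and surfaces as [ĩ].

[gĩmɛ]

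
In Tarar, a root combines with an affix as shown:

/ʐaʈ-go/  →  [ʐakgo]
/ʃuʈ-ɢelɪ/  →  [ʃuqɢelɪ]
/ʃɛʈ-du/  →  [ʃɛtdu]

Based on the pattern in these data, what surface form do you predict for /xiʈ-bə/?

The data show regressive place assimilation: /ʈ/ → [k] before /g/; /ʈ/ → [q] before /ɢ/; /ʈ/ → [t] before /d/. In each pair only place changes, matching the following consonant, while manner and voice stay constant.
The rule targets /ʈ/ (voiceless retroflex stop), which sits before the trigger /b/ (bilabial).
The voiceless bilabial stop is [p], so /ʈ/ → [p].

[xipbə]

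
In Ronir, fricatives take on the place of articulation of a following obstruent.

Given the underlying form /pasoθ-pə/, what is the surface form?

/θ/ is a voiceless dental fricative. The following trigger /p/ is bilabial, so /θ/ must become bilabial as well.
A voiceless bilabial fricative is [ɸ], so the surface segment is [ɸ].

[pasoɸpə]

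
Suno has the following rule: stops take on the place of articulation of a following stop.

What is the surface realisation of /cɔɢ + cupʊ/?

The rule targets /ɢ/ (voiced uvular stop), which sits before the trigger /c/ (palatal).
A voiced palatal stop is [ɟ], so the surface segment is [ɟ].

[cɔɟcupʊ]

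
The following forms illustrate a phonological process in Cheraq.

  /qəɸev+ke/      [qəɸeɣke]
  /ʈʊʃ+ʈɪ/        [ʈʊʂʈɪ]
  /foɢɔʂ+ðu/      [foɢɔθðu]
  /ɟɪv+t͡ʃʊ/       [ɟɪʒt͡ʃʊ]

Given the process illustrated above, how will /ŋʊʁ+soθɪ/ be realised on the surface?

[ŋʊzsoθɪ]

The data show regressive place assimilation: /v/ → [ɣ] before /k/; /ʃ/ → [ʂ] before /ʈ/; /ʂ/ → [θ] before /ð/; /v/ → [ʒ] before /t͡ʃ/. In each pair only place changes, matching the following consonant, while manner and voice stay constant.
/ʁ/ is a voiced uvular fricative. The following trigger /s/ is alveolar, so /ʁ/ must become alveolar as well.
A voiced alveolar fricative is [z], so the surface segment is [z].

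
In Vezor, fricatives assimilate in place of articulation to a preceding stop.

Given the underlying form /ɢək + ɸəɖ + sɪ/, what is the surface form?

/ɸ/ is a voiceless bilabial fricative. The preceding trigger /k/ is velar, so /ɸ/ must become velar as well.
Changing only its place to velar gives [x] — the voiceless velar fricative.
The same rule applies at the second boundary: /s/ → [ʂ] next to /ɖ/.

[ɢəkxəɖʂɪ]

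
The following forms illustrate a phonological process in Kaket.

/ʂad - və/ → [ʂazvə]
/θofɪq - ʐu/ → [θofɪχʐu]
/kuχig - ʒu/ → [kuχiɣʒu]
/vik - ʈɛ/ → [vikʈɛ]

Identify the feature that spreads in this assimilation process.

manner

Underlying /d/ is realised as [z] next to /v/; /v/ itself does not change.
/d/ is a stop while /v/ is a fricative; the output [z] is a fricative, matching the trigger — so the feature that spreads is manner.
The other alternating forms pattern the same way: /q/ → [χ] before /ʐ/ (stop → fricative, matching a fricative); /g/ → [ɣ] before /ʒ/ (stop → fricative, matching a fricative) — only manner changes, and always toward the following segment.
Nothing changes in [vikʈɛ]: there the adjacent consonants already agree in manner (/k/ and /ʈ/ are both stops), so this form is consistent with the same rule.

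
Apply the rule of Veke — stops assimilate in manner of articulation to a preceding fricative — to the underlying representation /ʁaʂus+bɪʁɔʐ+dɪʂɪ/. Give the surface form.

/b/ is a voiced bilabial stop. The preceding trigger /s/ is a fricative, so /b/ must become a fricative as well.
A voiced bilabial fricative is [β], so the surface segment is [β].
At the second juncture, /d/ likewise becomes [z] adjacent to /ʐ/.

[ʁaʂusβɪʁɔʐzɪʂɪ]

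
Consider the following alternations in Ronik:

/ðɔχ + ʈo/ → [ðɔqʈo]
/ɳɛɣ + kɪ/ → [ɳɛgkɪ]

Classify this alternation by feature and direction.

Comparing underlying and surface forms, /χ/ → [q] is the alternation; the neighbouring /ʈ/ is constant.
The change fricative → stop matches the manner of the following /ʈ/, identifying this as manner assimilation.
Place and voice are unchanged, so the assimilation is partial, not total.
The other alternating form patterns the same way: /ɣ/ → [g] before /k/ (fricative → stop, matching a stop) — only manner changes, and always toward the following segment.
Since the segment that changes precedes the conditioning segment, the assimilation is regressive.

regressive manner assimilation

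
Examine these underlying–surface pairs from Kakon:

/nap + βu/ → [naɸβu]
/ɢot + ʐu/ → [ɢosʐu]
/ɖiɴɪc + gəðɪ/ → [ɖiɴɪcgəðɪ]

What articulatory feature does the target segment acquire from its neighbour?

Underlying /p/ is realised as [ɸ] next to /β/; /β/ itself does not change.
The change stop → fricative matches the manner of the following /β/, identifying this as manner assimilation.
The other alternating form patterns the same way: /t/ → [s] before /ʐ/ (stop → fricative, matching a fricative) — only manner changes, and always toward the following segment.
No alternation appears in [ɖiɴɪcgəðɪ]: there the adjacent consonants already agree in manner (/c/ and /g/ are both stops), so this form is consistent with the same rule.

manner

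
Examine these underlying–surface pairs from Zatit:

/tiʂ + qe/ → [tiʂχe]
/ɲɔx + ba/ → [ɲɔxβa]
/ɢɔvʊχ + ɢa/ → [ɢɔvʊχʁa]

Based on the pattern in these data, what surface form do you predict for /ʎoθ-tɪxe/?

[ʎoθsɪxe]

The data show progressive manner assimilation: /q/ → [χ] after /ʂ/; /b/ → [β] after /x/; /ɢ/ → [ʁ] after /χ/. In each pair only manner changes, matching the preceding consonant, while place and voice stay constant.
The rule targets /t/ (voiceless alveolar stop), which sits after the trigger /θ/ (fricative).
Changing only its manner to fricative gives [s] — the voiceless alveolar fricative.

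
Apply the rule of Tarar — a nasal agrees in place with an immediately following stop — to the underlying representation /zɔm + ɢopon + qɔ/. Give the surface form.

[zɔɴɢopoɴqɔ]

The rule targets /m/ (voiced bilabial nasal), which sits before the trigger /ɢ/ (uvular).
The voiced uvular nasal is [ɴ], so /m/ → [ɴ].
At the second juncture, /n/ likewise becomes [ɴ] adjacent to /q/.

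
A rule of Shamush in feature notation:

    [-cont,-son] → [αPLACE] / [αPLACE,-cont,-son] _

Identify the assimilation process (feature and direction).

progressive place assimilation

The shared variable α links the value of the place features (abbreviated [PLACE]) on the target to the same value on the neighbouring segment, so place is the feature that assimilates.
The conditioning segment sits to the left of the focus bar, meaning the trigger precedes the segment that changes — progressive assimilation.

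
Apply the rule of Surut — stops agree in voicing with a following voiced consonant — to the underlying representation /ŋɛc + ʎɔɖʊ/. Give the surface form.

[ŋɛɟʎɔɖʊ]

/c/ is a voiceless palatal stop. The following trigger /ʎ/ is voiced, so /c/ must become voiced as well.
Changing only its voicing to voiced gives [ɟ] — the voiced palatal stop.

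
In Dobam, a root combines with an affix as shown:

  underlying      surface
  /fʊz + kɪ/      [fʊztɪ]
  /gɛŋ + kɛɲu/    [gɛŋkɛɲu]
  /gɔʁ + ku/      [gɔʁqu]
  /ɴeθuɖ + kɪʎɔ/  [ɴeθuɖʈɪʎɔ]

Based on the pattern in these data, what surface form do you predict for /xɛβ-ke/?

[xɛβpe]

The data show progressive place assimilation: /k/ → [t] after /z/; /k/ → [q] after /ʁ/; /k/ → [ʈ] after /ɖ/. In each pair only place changes, matching the preceding consonant, while manner and voice stay constant.
No alternation appears in [gɛŋkɛɲu]: there the adjacent consonants already agree in place (/k/ and /ŋ/ are both velar), so this form is consistent with the same rule.
/k/ is a voiceless velar stop. The preceding trigger /β/ is bilabial, so /k/ must become bilabial as well.
The voiceless bilabial stop is [p], so /k/ → [p].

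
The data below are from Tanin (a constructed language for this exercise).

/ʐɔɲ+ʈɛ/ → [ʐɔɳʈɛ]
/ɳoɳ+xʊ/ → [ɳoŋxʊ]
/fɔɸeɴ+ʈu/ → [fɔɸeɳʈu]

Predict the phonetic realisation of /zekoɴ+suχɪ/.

The data show regressive place assimilation: /ɲ/ → [ɳ] before /ʈ/; /ɳ/ → [ŋ] before /x/; /ɴ/ → [ɳ] before /ʈ/. In each pair only place changes, matching the following consonant, while manner and voice stay constant.
/ɴ/ is a voiced uvular nasal. The following trigger /s/ is alveolar, so /ɴ/ must become alveolar as well.
The voiced alveolar nasal is [n], so /ɴ/ → [n].

[zekonsuχɪ]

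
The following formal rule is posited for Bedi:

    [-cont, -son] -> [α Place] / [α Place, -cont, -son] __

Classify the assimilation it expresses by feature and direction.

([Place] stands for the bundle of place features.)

progressive place assimilation

The rule copies the place features (abbreviated [Place]) from the environment onto the target, so the assimilating feature is place.
The conditioning segment sits to the left of the focus bar, meaning the trigger precedes the segment that changes — progressive assimilation.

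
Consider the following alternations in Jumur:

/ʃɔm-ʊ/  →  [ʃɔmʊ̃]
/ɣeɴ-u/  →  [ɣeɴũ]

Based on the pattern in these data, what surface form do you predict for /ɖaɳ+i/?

The data show progressive nasality assimilation (vowel nasalisation): /ʊ/ → [ʊ̃] after /m/; /u/ → [ũ] after /ɴ/ — a vowel is nasalised by an immediately preceding nasal consonant.
The vowel /i/ is adjacent to the preceding nasal /ɳ/, so it acquires [+nasal] and surfaces as [ĩ].

[ɖaɳĩ]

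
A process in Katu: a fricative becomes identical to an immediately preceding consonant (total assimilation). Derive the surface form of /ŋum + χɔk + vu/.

[ŋummɔkku]

/χ/ is the segment targeted by the rule; it sits immediately after /m/, so it assimilates completely and surfaces as [m].
The same rule applies at the second boundary: /v/ → [k] next to /k/.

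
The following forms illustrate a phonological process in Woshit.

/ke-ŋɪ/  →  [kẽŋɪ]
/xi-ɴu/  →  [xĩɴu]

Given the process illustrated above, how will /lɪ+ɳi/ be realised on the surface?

[lɪ̃ɳi]

The data show regressive nasality assimilation (vowel nasalisation): /e/ → [ẽ] before /ŋ/; /i/ → [ĩ] before /ɴ/ — a vowel is nasalised by an immediately following nasal consonant.
The vowel /ɪ/ is adjacent to the following nasal /ɳ/, so it acquires [+nasal] and surfaces as [ɪ̃].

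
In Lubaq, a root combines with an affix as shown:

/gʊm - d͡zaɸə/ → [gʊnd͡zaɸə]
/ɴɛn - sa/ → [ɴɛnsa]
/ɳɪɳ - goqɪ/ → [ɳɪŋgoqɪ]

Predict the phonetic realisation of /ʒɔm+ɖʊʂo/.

The data show regressive place assimilation: /m/ → [n] before /d͡z/; /ɳ/ → [ŋ] before /g/. In each pair only place changes, matching the following consonant, while manner and voice stay constant.
Nothing changes in [ɴɛnsa]: there the adjacent consonants already agree in place (/n/ and /s/ are both alveolar), so this form is consistent with the same rule.
/m/ is a voiced bilabial nasal. The following trigger /ɖ/ is retroflex, so /m/ must become retroflex as well.
The voiced retroflex nasal is [ɳ], so /m/ → [ɳ].

[ʒɔɳɖʊʂo]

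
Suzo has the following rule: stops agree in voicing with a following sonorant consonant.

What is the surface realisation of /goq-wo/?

[goɢwo]

/q/ is a voiceless uvular stop. The following trigger /w/ is voiced, so /q/ must become voiced as well.
A voiced uvular stop is [ɢ], so the surface segment is [ɢ].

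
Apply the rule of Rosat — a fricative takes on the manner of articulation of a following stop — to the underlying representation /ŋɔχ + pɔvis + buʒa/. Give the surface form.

/χ/ is a voiceless uvular fricative. The following trigger /p/ is a stop, so /χ/ must become a stop as well.
A voiceless uvular stop is [q], so the surface segment is [q].
At the second juncture, /s/ likewise becomes [t] adjacent to /b/.

[ŋɔqpɔvitbuʒa]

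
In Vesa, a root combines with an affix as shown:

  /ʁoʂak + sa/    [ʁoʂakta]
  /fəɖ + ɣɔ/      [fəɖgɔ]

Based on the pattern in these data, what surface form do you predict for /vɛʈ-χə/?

[vɛʈqə]

The data show progressive manner assimilation: /s/ → [t] after /k/; /ɣ/ → [g] after /ɖ/. In each pair only manner changes, matching the preceding consonant, while place and voice stay constant.
/χ/ is a voiceless uvular fricative. The preceding trigger /ʈ/ is a stop, so /χ/ must become a stop as well.
A voiceless uvular stop is [q], so the surface segment is [q].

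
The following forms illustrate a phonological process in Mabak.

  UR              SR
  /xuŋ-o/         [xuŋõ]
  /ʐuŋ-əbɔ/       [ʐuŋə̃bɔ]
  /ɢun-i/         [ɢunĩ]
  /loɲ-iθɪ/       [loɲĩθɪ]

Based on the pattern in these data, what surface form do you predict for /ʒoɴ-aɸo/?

[ʒoɴãɸo]

The data show progressive nasality assimilation (vowel nasalisation): /o/ → [õ] after /ŋ/; /ə/ → [ə̃] after /ŋ/; /i/ → [ĩ] after /n/; /i/ → [ĩ] after /ɲ/ — a vowel is nasalised by an immediately preceding nasal consonant.
The vowel /a/ is adjacent to the preceding nasal /ɴ/, so it acquires [+nasal] and surfaces as [ã].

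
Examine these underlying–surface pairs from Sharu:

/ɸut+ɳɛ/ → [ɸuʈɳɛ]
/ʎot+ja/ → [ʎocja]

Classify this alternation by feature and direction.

regressive place assimilation

Comparing underlying and surface forms, /t/ → [ʈ] is the alternation; the neighbouring /ɳ/ is constant.
/t/ is alveolar while /ɳ/ is retroflex; the output [ʈ] is retroflex, matching the trigger — so the feature that spreads is place.
Manner and voice are unchanged, so the assimilation is partial, not total.
Checking the remaining alternation: /t/ → [c] before /j/ (alveolar → palatal, matching palatal) — only place changes, and always toward the following segment.
Since the segment that changes precedes the conditioning segment, the assimilation is regressive.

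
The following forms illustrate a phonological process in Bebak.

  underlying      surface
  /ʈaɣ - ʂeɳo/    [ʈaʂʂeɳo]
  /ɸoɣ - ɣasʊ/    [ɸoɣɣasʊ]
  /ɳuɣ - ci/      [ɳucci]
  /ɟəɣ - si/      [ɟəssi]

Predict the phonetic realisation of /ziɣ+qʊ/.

[ziqqʊ]

The data show regressive total assimilation (/ɣ/ → [ʂ] before /ʂ/; /ɣ/ → [c] before /c/; /ɣ/ → [s] before /s/): in every case the target segment becomes identical to its following neighbour, copying more than a single feature.
In [ɸoɣɣasʊ] the two consonants at the boundary are already identical (/ɣ/ + /ɣ/), so the rule applies vacuously and nothing changes.
/ɣ/ is the segment targeted by the rule; it sits immediately before /q/, so it assimilates completely and surfaces as [q].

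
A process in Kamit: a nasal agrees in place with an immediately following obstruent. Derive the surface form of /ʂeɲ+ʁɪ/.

[ʂeɴʁɪ]

The rule targets /ɲ/ (voiced palatal nasal), which sits before the trigger /ʁ/ (uvular).
Changing only its place to uvular gives [ɴ] — the voiced uvular nasal.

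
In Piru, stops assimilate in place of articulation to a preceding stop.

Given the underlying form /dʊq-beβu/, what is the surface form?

[dʊqɢeβu]

/b/ is a voiced bilabial stop. The preceding trigger /q/ is uvular, so /b/ must become uvular as well.
The voiced uvular stop is [ɢ], so /b/ → [ɢ].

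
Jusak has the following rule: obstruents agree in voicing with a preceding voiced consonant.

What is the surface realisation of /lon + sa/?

[lonza]

/s/ is a voiceless alveolar fricative. The preceding trigger /n/ is voiced, so /s/ must become voiced as well.
The voiced alveolar fricative is [z], so /s/ → [z].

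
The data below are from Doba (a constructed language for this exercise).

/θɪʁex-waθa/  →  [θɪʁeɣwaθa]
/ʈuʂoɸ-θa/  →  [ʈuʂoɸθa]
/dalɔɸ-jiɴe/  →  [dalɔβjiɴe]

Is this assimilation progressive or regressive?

Underlying /x/ is realised as [ɣ] next to /w/; /w/ itself does not change.
The change voiceless → voiced matches the voicing of the following /w/, identifying this as voicing assimilation.
The other alternating form patterns the same way: /ɸ/ → [β] before /j/ (voiceless → voiced, matching voiced) — only voicing changes, and always toward the following segment.
No alternation appears in [ʈuʂoɸθa]: there the adjacent consonants already agree in voicing (/ɸ/ and /θ/ are both voiceless), so this form is consistent with the same rule.
Since the segment that changes precedes the conditioning segment, the assimilation is regressive.

regressive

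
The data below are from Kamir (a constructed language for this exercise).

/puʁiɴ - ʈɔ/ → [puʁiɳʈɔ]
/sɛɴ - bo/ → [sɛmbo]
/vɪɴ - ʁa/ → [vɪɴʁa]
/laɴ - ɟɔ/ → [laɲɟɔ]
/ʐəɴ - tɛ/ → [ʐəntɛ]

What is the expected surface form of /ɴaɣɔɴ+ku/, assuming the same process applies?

[ɴaɣɔŋku]

The data show regressive place assimilation: /ɴ/ → [ɳ] before /ʈ/; /ɴ/ → [m] before /b/; /ɴ/ → [ɲ] before /ɟ/; /ɴ/ → [n] before /t/. In each pair only place changes, matching the following consonant, while manner and voice stay constant.
No alternation appears in [vɪɴʁa]: there the adjacent consonants already agree in place (/ɴ/ and /ʁ/ are both uvular), so this form is consistent with the same rule.
The rule targets /ɴ/ (voiced uvular nasal), which sits before the trigger /k/ (velar).
The voiced velar nasal is [ŋ], so /ɴ/ → [ŋ].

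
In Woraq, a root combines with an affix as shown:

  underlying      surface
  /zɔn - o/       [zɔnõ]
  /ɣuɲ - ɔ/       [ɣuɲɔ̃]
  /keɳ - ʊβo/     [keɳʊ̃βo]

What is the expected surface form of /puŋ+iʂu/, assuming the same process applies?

[puŋĩʂu]

The data show progressive nasality assimilation (vowel nasalisation): /o/ → [õ] after /n/; /ɔ/ → [ɔ̃] after /ɲ/; /ʊ/ → [ʊ̃] after /ɳ/ — a vowel is nasalised by an immediately preceding nasal consonant.
/i/ sits next to the nasal /ŋ/ and is therefore nasalised to [ĩ].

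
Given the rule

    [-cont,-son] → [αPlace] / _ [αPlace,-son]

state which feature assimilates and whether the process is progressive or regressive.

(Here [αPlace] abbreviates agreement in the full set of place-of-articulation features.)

The rule copies the place features (abbreviated [Place]) from the environment onto the target, so the assimilating feature is place.
Since the environment is written after the underscore, the trigger follows the target; the direction is regressive.

regressive place assimilation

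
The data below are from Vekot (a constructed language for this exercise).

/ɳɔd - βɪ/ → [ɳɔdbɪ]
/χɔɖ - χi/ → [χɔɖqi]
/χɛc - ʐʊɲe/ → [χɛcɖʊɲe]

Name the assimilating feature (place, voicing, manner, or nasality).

The segment that alternates is /β/, which surfaces as [b] when adjacent to /d/.
/β/ is a fricative while /d/ is a stop; the output [b] is a stop, matching the trigger — so the feature that spreads is manner.
The same holds elsewhere in the data: /χ/ → [q] after /ɖ/ (fricative → stop, matching a stop); /ʐ/ → [ɖ] after /c/ (fricative → stop, matching a stop) — only manner changes, and always toward the preceding segment.

manner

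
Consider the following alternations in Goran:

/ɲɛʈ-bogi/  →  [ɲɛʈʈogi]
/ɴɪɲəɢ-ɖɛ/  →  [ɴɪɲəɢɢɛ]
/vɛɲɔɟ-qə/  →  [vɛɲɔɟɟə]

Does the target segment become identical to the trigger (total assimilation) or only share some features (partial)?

The segment that alternates is /b/, which surfaces as [ʈ] when adjacent to /ʈ/.
The output [ʈ] is identical to the trigger /ʈ/ — every feature (place, manner, voicing) has been copied — so this is total assimilation.
The other forms behave the same way: /ɖ/ → [ɢ] after /ɢ/; /q/ → [ɟ] after /ɟ/ — in each case the output is a copy of the preceding consonant.

total assimilation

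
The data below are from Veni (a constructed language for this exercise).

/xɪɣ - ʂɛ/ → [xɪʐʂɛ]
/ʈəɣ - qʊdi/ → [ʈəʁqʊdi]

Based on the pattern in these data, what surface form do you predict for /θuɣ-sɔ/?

The data show regressive place assimilation: /ɣ/ → [ʐ] before /ʂ/; /ɣ/ → [ʁ] before /q/. In each pair only place changes, matching the following consonant, while manner and voice stay constant.
The rule targets /ɣ/ (voiced velar fricative), which sits before the trigger /s/ (alveolar).
A voiced alveolar fricative is [z], so the surface segment is [z].

[θuzsɔ]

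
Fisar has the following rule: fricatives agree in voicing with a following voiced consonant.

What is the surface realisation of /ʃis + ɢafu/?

[ʃizɢafu]

/s/ is a voiceless alveolar fricative. The following trigger /ɢ/ is voiced, so /s/ must become voiced as well.
The voiced alveolar fricative is [z], so /s/ → [z].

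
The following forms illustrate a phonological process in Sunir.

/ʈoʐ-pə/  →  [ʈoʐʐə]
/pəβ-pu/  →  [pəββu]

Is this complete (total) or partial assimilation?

total assimilation

Comparing underlying and surface forms, /p/ → [ʐ] is the alternation; the neighbouring /ʐ/ is constant.
The output [ʐ] is identical to the trigger /ʐ/ — every feature (place, manner, voicing) has been copied — so this is total assimilation.
The other form behaves the same way: /p/ → [β] after /β/ — in each case the output is a copy of the preceding consonant.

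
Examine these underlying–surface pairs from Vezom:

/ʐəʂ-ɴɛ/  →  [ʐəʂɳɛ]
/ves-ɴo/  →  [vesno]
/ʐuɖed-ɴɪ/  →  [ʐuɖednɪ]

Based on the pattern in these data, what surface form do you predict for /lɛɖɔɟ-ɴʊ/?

[lɛɖɔɟɲʊ]

The data show progressive place assimilation: /ɴ/ → [ɳ] after /ʂ/; /ɴ/ → [n] after /s/; /ɴ/ → [n] after /d/. In each pair only place changes, matching the preceding consonant, while manner and voice stay constant.
/ɴ/ is a voiced uvular nasal. The preceding trigger /ɟ/ is palatal, so /ɴ/ must become palatal as well.
A voiced palatal nasal is [ɲ], so the surface segment is [ɲ].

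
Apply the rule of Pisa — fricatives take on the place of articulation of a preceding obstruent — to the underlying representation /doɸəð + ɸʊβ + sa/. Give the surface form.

[doɸəðθʊβɸa]

/ɸ/ is a voiceless bilabial fricative. The preceding trigger /ð/ is dental, so /ɸ/ must become dental as well.
A voiceless dental fricative is [θ], so the surface segment is [θ].
At the second juncture, /s/ likewise becomes [ɸ] adjacent to /β/.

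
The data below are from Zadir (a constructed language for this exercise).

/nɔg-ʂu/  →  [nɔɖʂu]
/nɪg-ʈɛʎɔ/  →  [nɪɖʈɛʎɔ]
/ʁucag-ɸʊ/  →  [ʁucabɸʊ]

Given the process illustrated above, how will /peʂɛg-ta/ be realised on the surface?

The data show regressive place assimilation: /g/ → [ɖ] before /ʂ/; /g/ → [ɖ] before /ʈ/; /g/ → [b] before /ɸ/. In each pair only place changes, matching the following consonant, while manner and voice stay constant.
The rule targets /g/ (voiced velar stop), which sits before the trigger /t/ (alveolar).
Changing only its place to alveolar gives [d] — the voiced alveolar stop.

[peʂɛdta]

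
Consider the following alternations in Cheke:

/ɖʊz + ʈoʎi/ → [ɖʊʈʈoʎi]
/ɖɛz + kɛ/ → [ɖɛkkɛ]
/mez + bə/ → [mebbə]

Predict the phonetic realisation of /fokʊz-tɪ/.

[fokʊttɪ]

The data show regressive total assimilation (/z/ → [ʈ] before /ʈ/; /z/ → [k] before /k/; /z/ → [b] before /b/): in every case the target segment becomes identical to its following neighbour, copying more than a single feature.
/z/ is the segment targeted by the rule; it sits immediately before /t/, so it assimilates completely and surfaces as [t].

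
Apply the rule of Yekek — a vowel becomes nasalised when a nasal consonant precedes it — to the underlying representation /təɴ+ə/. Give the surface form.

The vowel /ə/ is adjacent to the preceding nasal /ɴ/, so it acquires [+nasal] and surfaces as [ə̃].

[təɴə̃]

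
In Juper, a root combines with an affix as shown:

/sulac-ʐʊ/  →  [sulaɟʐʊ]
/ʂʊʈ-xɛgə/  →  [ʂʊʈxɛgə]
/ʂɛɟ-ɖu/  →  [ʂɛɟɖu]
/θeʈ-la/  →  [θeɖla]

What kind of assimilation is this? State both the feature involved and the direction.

regressive voicing assimilation

The segment that alternates is /c/, which surfaces as [ɟ] when adjacent to /ʐ/.
/c/ is voiceless while /ʐ/ is voiced; the output [ɟ] is voiced, matching the trigger — so the feature that spreads is voicing.
Place and manner are unchanged, so the assimilation is partial, not total.
Checking the remaining alternation: /ʈ/ → [ɖ] before /l/ (voiceless → voiced, matching voiced) — only voicing changes, and always toward the following segment.
No alternation appears in [ʂʊʈxɛgə], [ʂɛɟɖu]: there the adjacent consonants already agree in voicing (/ʈ/ and /x/ are both voiceless; /ɟ/ and /ɖ/ are both voiced), so these forms are consistent with the same rule.
The trigger is the following segment, so the direction is regressive (anticipatory).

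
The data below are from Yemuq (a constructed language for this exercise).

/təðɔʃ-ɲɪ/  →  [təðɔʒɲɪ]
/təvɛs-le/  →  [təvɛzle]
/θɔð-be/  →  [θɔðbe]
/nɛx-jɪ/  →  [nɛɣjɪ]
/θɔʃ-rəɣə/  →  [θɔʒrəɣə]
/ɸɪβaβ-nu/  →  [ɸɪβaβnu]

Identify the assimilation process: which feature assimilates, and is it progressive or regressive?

Comparing underlying and surface forms, /ʃ/ → [ʒ] is the alternation; the neighbouring /ɲ/ is constant.
The change voiceless → voiced matches the voicing of the following /ɲ/, identifying this as voicing assimilation.
Place and manner are unchanged, so the assimilation is partial, not total.
Checking the remaining alternations: /s/ → [z] before /l/ (voiceless → voiced, matching voiced); /x/ → [ɣ] before /j/ (voiceless → voiced, matching voiced); /ʃ/ → [ʒ] before /r/ (voiceless → voiced, matching voiced) — only voicing changes, and always toward the following segment.
No alternation appears in [θɔðbe], [ɸɪβaβnu]: there the adjacent consonants already agree in voicing (/ð/ and /b/ are both voiced; /β/ and /n/ are both voiced), so these forms are consistent with the same rule.
Since the segment that changes precedes the conditioning segment, the assimilation is regressive.

regressive voicing assimilation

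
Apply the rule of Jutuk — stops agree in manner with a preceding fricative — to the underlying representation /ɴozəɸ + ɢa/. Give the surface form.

[ɴozəɸʁa]

/ɢ/ is a voiced uvular stop. The preceding trigger /ɸ/ is a fricative, so /ɢ/ must become a fricative as well.
Changing only its manner to fricative gives [ʁ] — the voiced uvular fricative.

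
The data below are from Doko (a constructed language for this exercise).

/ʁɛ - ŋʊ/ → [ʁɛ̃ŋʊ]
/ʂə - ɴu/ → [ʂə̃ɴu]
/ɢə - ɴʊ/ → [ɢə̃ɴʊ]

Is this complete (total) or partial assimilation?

partial assimilation

The vowel /ɛ/ surfaces as nasalised [ɛ̃] next to the following nasal /ŋ/ — it has acquired the [+nasal] feature of its neighbour.
Likewise in the remaining data: /ə/ → [ə̃] before /ɴ/ — each time a vowel is nasalised next to a following nasal.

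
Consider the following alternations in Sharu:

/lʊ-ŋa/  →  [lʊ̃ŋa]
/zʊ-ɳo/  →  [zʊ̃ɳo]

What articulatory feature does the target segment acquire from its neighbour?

nasality

The vowel /ʊ/ surfaces as nasalised [ʊ̃] next to the following nasal /ŋ/ — it has acquired the [+nasal] feature of its neighbour.
The other form shows the same pattern: /ʊ/ → [ʊ̃] before /ɳ/ — each time a vowel is nasalised next to a following nasal.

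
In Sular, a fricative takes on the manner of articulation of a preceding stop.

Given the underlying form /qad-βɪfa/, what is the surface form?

[qadbɪfa]

The rule targets /β/ (voiced bilabial fricative), which sits after the trigger /d/ (stop).
Changing only its manner to stop gives [b] — the voiced bilabial stop.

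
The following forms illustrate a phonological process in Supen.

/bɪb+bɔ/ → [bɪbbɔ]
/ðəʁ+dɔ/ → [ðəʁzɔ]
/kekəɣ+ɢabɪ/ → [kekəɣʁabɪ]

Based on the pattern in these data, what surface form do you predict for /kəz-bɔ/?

[kəzβɔ]

The data show progressive manner assimilation: /d/ → [z] after /ʁ/; /ɢ/ → [ʁ] after /ɣ/. In each pair only manner changes, matching the preceding consonant, while place and voice stay constant.
No alternation appears in [bɪbbɔ]: there the adjacent consonants already agree in manner (/b/ and /b/ are both stops), so this form is consistent with the same rule.
The rule targets /b/ (voiced bilabial stop), which sits after the trigger /z/ (fricative).
Changing only its manner to fricative gives [β] — the voiced bilabial fricative.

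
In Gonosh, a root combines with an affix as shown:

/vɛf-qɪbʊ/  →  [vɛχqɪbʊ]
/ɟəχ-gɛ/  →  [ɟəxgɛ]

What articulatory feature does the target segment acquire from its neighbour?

place

The segment that alternates is /f/, which surfaces as [χ] when adjacent to /q/.
The change labiodental → uvular matches the place of the following /q/, identifying this as place assimilation.
The same holds elsewhere in the data: /χ/ → [x] before /g/ (uvular → velar, matching velar) — only place changes, and always toward the following segment.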